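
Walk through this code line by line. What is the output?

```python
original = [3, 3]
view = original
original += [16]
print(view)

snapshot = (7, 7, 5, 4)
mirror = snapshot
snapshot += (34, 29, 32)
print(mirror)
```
[3, 3, 16]
(7, 7, 5, 4)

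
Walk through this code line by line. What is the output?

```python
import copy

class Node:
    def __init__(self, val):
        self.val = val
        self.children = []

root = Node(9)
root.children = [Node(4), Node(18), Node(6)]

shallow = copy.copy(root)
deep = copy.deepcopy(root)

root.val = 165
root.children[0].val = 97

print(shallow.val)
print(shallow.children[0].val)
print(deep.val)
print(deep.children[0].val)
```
9
97
9
4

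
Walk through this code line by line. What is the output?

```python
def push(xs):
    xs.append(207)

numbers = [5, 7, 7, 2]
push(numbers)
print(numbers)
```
[5, 7, 7, 2, 207]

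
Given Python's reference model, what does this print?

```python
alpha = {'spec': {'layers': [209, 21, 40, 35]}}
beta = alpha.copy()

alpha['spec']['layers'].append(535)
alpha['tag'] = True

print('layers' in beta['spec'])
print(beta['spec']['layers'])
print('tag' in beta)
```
True
[209, 21, 40, 35, 535]
False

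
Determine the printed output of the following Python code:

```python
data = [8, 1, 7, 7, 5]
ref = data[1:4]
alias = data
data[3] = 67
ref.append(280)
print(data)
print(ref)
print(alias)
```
[8, 1, 7, 67, 5]
[1, 7, 7, 280]
[8, 1, 7, 67, 5]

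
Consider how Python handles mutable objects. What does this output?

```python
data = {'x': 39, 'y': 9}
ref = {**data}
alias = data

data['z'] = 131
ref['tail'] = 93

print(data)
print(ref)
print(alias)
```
{'x': 39, 'y': 9, 'z': 131}
{'x': 39, 'y': 9, 'tail': 93}
{'x': 39, 'y': 9, 'z': 131}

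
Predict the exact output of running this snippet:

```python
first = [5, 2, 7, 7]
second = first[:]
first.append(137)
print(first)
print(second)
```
[5, 2, 7, 7, 137]
[5, 2, 7, 7]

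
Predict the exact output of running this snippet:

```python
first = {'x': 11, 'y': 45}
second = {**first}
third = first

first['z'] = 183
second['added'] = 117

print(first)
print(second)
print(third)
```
{'x': 11, 'y': 45, 'z': 183}
{'x': 11, 'y': 45, 'added': 117}
{'x': 11, 'y': 45, 'z': 183}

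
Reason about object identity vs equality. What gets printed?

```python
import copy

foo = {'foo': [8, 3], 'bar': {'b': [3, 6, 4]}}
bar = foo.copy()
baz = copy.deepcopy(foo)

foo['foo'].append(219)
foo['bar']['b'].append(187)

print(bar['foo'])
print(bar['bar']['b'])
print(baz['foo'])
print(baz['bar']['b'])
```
[8, 3, 219]
[3, 6, 4, 187]
[8, 3]
[3, 6, 4]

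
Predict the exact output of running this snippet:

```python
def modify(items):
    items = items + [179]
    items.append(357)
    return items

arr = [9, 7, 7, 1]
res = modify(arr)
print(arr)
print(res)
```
[9, 7, 7, 1]
[9, 7, 7, 1, 179, 357]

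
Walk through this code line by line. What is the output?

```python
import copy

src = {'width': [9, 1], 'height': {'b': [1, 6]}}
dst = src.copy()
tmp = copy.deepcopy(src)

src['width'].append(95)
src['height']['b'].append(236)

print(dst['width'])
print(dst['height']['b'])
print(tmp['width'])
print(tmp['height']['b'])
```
[9, 1, 95]
[1, 6, 236]
[9, 1]
[1, 6]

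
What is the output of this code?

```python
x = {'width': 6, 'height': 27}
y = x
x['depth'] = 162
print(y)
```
{'width': 6, 'height': 27, 'depth': 162}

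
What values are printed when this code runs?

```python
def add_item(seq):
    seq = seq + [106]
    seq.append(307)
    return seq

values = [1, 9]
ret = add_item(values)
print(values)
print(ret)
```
[1, 9]
[1, 9, 106, 307]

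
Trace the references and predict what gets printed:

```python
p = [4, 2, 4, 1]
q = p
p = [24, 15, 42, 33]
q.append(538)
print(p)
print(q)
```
[24, 15, 42, 33]
[4, 2, 4, 1, 538]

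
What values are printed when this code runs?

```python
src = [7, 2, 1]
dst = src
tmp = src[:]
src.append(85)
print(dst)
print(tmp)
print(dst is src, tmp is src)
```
[7, 2, 1, 85]
[7, 2, 1]
True False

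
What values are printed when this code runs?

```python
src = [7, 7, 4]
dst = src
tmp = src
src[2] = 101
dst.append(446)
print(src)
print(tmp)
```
[7, 7, 101, 446]
[7, 7, 101, 446]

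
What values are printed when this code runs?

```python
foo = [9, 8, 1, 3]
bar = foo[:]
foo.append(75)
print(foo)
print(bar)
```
[9, 8, 1, 3, 75]
[9, 8, 1, 3]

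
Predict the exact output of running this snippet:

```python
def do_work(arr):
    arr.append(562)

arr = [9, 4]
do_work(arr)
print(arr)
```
[9, 4, 562]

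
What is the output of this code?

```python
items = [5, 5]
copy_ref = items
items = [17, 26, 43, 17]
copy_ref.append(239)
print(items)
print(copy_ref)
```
[17, 26, 43, 17]
[5, 5, 239]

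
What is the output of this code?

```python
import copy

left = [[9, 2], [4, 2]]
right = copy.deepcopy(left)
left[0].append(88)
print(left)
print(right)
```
[[9, 2, 88], [4, 2]]
[[9, 2], [4, 2]]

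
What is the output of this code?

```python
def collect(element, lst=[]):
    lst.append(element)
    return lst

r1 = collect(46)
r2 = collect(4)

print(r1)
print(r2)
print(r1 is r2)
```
[46, 4]
[46, 4]
True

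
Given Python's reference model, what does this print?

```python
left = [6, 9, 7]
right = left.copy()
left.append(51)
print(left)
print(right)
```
[6, 9, 7, 51]
[6, 9, 7]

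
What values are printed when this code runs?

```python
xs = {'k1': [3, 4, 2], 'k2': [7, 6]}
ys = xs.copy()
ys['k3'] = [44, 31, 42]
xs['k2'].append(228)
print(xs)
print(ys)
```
{'k1': [3, 4, 2], 'k2': [7, 6, 228]}
{'k1': [3, 4, 2], 'k2': [7, 6, 228], 'k3': [44, 31, 42]}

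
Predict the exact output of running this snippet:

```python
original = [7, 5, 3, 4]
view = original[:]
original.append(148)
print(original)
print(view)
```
[7, 5, 3, 4, 148]
[7, 5, 3, 4]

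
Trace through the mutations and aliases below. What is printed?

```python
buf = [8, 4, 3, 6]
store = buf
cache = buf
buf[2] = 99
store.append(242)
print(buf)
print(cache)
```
[8, 4, 99, 6, 242]
[8, 4, 99, 6, 242]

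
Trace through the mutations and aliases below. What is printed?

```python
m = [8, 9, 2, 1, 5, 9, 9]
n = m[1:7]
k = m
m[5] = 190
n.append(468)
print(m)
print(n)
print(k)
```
[8, 9, 2, 1, 5, 190, 9]
[9, 2, 1, 5, 9, 9, 468]
[8, 9, 2, 1, 5, 190, 9]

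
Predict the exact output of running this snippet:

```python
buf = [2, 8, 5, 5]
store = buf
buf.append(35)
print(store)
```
[2, 8, 5, 5, 35]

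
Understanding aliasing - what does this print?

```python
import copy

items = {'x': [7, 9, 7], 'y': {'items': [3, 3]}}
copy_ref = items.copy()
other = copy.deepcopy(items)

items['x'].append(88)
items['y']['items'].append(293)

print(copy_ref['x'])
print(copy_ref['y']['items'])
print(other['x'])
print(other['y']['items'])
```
[7, 9, 7, 88]
[3, 3, 293]
[7, 9, 7]
[3, 3]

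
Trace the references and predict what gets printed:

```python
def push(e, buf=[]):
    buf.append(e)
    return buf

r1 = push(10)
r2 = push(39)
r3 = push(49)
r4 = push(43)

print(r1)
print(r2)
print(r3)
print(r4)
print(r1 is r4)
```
[10, 39, 49, 43]
[10, 39, 49, 43]
[10, 39, 49, 43]
[10, 39, 49, 43]
True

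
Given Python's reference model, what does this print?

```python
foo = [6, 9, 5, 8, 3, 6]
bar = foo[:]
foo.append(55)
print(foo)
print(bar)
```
[6, 9, 5, 8, 3, 6, 55]
[6, 9, 5, 8, 3, 6]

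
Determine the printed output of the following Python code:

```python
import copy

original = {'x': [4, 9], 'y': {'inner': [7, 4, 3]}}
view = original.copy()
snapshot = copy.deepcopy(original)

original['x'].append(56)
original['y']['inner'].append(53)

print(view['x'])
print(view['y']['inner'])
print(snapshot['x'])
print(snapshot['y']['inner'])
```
[4, 9, 56]
[7, 4, 3, 53]
[4, 9]
[7, 4, 3]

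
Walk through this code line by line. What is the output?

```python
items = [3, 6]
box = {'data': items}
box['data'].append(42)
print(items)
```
[3, 6, 42]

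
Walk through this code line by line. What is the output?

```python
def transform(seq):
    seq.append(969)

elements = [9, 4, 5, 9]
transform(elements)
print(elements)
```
[9, 4, 5, 9, 969]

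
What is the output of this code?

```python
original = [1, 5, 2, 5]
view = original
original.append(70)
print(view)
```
[1, 5, 2, 5, 70]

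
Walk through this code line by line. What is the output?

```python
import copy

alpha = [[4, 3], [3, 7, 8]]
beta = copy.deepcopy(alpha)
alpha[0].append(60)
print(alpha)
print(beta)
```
[[4, 3, 60], [3, 7, 8]]
[[4, 3], [3, 7, 8]]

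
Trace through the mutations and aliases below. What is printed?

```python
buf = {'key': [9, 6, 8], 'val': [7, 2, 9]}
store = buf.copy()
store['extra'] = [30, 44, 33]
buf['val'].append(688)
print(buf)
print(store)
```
{'key': [9, 6, 8], 'val': [7, 2, 9, 688]}
{'key': [9, 6, 8], 'val': [7, 2, 9, 688], 'extra': [30, 44, 33]}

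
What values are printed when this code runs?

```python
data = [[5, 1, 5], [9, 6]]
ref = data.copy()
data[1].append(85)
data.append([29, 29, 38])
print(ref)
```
[[5, 1, 5], [9, 6, 85]]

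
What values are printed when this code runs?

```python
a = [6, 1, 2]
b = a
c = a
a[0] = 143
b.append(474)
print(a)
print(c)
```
[143, 1, 2, 474]
[143, 1, 2, 474]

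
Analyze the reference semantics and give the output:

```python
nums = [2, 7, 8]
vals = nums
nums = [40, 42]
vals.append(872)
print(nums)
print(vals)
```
[40, 42]
[2, 7, 8, 872]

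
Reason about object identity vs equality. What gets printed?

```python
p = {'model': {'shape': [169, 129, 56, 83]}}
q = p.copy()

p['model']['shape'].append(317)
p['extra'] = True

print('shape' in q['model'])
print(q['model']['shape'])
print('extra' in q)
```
True
[169, 129, 56, 83, 317]
False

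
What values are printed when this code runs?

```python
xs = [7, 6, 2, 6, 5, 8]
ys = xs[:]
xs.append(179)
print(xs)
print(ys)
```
[7, 6, 2, 6, 5, 8, 179]
[7, 6, 2, 6, 5, 8]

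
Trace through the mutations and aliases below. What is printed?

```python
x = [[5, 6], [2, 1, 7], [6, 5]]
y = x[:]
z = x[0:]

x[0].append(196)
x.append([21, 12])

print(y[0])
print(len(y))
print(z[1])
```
[5, 6, 196]
3
[2, 1, 7]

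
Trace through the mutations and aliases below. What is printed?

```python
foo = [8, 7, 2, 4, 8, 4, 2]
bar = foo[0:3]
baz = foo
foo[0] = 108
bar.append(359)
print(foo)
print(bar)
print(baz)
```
[108, 7, 2, 4, 8, 4, 2]
[8, 7, 2, 359]
[108, 7, 2, 4, 8, 4, 2]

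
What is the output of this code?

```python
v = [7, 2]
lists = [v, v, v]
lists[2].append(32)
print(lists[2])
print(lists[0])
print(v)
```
[7, 2, 32]
[7, 2, 32]
[7, 2, 32]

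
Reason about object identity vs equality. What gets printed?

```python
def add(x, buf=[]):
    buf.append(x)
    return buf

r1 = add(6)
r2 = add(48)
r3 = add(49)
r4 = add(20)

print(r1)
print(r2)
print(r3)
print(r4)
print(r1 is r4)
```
[6, 48, 49, 20]
[6, 48, 49, 20]
[6, 48, 49, 20]
[6, 48, 49, 20]
True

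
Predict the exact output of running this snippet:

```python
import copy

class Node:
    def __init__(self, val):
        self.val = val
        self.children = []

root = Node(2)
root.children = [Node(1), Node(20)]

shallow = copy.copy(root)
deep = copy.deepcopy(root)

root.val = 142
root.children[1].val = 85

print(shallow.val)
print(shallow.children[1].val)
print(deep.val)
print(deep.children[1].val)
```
2
85
2
20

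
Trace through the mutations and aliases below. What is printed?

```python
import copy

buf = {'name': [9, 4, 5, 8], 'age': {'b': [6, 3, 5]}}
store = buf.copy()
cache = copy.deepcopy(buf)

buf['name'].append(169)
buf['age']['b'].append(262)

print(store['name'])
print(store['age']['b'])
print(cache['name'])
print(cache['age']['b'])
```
[9, 4, 5, 8, 169]
[6, 3, 5, 262]
[9, 4, 5, 8]
[6, 3, 5]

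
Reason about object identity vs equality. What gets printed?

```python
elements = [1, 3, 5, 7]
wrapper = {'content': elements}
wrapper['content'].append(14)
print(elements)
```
[1, 3, 5, 7, 14]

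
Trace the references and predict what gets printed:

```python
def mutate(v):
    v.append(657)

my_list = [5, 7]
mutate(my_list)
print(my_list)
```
[5, 7, 657]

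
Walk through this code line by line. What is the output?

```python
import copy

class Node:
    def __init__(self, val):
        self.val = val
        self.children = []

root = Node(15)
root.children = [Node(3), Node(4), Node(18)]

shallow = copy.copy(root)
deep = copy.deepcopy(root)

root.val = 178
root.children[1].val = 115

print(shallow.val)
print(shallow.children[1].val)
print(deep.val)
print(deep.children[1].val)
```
15
115
15
4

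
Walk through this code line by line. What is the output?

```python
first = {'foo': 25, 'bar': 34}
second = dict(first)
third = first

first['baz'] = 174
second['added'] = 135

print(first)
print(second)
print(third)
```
{'foo': 25, 'bar': 34, 'baz': 174}
{'foo': 25, 'bar': 34, 'added': 135}
{'foo': 25, 'bar': 34, 'baz': 174}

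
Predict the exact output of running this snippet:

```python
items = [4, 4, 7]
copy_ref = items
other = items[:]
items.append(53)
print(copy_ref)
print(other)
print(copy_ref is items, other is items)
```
[4, 4, 7, 53]
[4, 4, 7]
True False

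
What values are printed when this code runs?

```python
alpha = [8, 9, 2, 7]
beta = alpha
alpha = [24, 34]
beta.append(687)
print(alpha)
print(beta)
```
[24, 34]
[8, 9, 2, 7, 687]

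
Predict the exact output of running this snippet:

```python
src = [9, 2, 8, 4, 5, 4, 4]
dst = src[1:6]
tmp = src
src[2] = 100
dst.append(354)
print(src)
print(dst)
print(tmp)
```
[9, 2, 100, 4, 5, 4, 4]
[2, 8, 4, 5, 4, 354]
[9, 2, 100, 4, 5, 4, 4]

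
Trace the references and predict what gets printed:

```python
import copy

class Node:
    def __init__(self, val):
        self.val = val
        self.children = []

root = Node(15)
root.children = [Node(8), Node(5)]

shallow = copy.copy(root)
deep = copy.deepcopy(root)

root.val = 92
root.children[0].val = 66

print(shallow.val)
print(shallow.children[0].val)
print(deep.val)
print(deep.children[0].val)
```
15
66
15
8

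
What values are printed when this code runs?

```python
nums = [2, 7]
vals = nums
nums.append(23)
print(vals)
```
[2, 7, 23]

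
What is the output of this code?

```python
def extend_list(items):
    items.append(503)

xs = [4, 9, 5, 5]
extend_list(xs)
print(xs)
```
[4, 9, 5, 5, 503]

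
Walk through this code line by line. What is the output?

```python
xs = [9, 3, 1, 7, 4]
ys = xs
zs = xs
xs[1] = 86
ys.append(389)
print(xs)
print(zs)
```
[9, 86, 1, 7, 4, 389]
[9, 86, 1, 7, 4, 389]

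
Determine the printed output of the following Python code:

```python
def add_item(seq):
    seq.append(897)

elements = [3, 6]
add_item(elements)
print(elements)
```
[3, 6, 897]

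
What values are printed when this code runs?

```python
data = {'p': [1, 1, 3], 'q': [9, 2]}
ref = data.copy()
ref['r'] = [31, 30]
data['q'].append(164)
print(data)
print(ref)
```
{'p': [1, 1, 3], 'q': [9, 2, 164]}
{'p': [1, 1, 3], 'q': [9, 2, 164], 'r': [31, 30]}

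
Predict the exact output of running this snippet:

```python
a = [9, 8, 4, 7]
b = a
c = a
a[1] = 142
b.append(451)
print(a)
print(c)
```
[9, 142, 4, 7, 451]
[9, 142, 4, 7, 451]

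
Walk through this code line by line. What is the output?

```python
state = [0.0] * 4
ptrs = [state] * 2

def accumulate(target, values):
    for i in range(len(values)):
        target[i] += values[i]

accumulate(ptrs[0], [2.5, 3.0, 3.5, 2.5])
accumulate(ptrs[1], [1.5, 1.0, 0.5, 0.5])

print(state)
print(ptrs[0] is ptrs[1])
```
[4.0, 4.0, 4.0, 3.0]
True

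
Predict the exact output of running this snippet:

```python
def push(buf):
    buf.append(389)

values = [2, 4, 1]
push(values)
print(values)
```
[2, 4, 1, 389]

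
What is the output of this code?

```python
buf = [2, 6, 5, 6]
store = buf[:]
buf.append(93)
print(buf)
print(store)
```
[2, 6, 5, 6, 93]
[2, 6, 5, 6]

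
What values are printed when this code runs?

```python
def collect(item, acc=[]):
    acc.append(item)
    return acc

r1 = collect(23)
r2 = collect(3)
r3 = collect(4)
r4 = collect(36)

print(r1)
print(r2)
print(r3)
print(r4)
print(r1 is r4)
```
[23, 3, 4, 36]
[23, 3, 4, 36]
[23, 3, 4, 36]
[23, 3, 4, 36]
True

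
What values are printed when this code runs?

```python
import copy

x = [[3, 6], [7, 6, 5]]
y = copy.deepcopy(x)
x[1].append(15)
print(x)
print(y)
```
[[3, 6], [7, 6, 5, 15]]
[[3, 6], [7, 6, 5]]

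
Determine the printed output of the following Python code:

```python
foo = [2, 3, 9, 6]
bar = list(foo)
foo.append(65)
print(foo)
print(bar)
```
[2, 3, 9, 6, 65]
[2, 3, 9, 6]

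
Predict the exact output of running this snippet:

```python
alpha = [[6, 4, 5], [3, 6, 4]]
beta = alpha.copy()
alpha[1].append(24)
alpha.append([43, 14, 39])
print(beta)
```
[[6, 4, 5], [3, 6, 4, 24]]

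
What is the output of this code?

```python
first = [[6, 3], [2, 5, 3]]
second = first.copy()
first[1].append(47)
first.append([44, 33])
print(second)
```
[[6, 3], [2, 5, 3, 47]]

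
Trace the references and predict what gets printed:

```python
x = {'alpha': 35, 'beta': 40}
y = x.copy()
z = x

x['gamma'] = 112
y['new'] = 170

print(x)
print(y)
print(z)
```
{'alpha': 35, 'beta': 40, 'gamma': 112}
{'alpha': 35, 'beta': 40, 'new': 170}
{'alpha': 35, 'beta': 40, 'gamma': 112}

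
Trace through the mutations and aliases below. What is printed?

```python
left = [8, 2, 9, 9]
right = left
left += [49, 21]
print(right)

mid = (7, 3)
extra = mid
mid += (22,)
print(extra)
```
[8, 2, 9, 9, 49, 21]
(7, 3)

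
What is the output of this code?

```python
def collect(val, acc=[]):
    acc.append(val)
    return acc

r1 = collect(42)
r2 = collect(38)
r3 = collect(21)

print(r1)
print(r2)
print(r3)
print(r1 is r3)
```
[42, 38, 21]
[42, 38, 21]
[42, 38, 21]
True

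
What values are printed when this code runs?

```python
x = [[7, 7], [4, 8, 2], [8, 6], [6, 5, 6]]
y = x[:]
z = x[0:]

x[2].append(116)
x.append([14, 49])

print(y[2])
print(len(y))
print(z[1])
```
[8, 6, 116]
4
[4, 8, 2]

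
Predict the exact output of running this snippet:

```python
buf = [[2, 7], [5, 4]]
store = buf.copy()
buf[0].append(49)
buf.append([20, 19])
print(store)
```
[[2, 7, 49], [5, 4]]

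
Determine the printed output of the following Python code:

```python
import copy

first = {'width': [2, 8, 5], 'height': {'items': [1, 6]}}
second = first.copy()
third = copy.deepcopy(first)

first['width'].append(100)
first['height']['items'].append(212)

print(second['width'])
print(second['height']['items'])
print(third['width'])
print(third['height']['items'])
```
[2, 8, 5, 100]
[1, 6, 212]
[2, 8, 5]
[1, 6]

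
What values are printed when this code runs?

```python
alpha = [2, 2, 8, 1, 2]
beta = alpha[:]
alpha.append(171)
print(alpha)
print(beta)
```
[2, 2, 8, 1, 2, 171]
[2, 2, 8, 1, 2]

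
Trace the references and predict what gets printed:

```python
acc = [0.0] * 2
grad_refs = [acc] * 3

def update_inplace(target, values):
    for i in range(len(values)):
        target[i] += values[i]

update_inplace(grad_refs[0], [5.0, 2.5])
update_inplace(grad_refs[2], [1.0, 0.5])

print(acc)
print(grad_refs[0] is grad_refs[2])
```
[6.0, 3.0]
True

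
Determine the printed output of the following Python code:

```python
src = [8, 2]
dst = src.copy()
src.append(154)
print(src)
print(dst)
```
[8, 2, 154]
[8, 2]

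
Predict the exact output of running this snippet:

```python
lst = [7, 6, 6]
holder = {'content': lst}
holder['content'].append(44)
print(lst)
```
[7, 6, 6, 44]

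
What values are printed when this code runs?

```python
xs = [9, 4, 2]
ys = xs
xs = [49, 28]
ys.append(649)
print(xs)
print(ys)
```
[49, 28]
[9, 4, 2, 649]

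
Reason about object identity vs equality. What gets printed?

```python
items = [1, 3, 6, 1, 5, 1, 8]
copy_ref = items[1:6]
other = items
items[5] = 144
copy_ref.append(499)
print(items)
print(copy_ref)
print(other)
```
[1, 3, 6, 1, 5, 144, 8]
[3, 6, 1, 5, 1, 499]
[1, 3, 6, 1, 5, 144, 8]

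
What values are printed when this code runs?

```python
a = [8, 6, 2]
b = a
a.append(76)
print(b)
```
[8, 6, 2, 76]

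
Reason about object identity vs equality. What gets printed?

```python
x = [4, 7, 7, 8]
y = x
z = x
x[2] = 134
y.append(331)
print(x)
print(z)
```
[4, 7, 134, 8, 331]
[4, 7, 134, 8, 331]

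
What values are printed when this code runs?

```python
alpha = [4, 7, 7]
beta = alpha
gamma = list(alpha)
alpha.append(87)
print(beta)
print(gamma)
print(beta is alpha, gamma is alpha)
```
[4, 7, 7, 87]
[4, 7, 7]
True False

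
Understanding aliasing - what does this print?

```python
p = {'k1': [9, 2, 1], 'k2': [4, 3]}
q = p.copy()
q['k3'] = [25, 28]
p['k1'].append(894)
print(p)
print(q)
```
{'k1': [9, 2, 1, 894], 'k2': [4, 3]}
{'k1': [9, 2, 1, 894], 'k2': [4, 3], 'k3': [25, 28]}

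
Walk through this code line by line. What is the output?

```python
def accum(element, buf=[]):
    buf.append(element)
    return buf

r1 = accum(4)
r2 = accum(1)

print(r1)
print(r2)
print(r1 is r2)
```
[4, 1]
[4, 1]
True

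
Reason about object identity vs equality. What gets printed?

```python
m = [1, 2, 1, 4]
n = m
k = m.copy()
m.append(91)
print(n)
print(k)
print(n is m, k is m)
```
[1, 2, 1, 4, 91]
[1, 2, 1, 4]
True False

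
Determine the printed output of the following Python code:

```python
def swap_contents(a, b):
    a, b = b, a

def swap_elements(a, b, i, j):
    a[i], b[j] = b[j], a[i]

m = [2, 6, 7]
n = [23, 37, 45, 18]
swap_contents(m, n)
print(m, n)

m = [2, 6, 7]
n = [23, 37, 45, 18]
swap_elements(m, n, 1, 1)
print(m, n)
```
[2, 6, 7] [23, 37, 45, 18]
[2, 37, 7] [23, 6, 45, 18]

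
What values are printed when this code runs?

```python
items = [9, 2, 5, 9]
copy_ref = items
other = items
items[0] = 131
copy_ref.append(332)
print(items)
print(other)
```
[131, 2, 5, 9, 332]
[131, 2, 5, 9, 332]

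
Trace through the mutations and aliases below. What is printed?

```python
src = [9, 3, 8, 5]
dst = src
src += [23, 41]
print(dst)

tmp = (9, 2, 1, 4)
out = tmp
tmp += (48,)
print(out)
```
[9, 3, 8, 5, 23, 41]
(9, 2, 1, 4)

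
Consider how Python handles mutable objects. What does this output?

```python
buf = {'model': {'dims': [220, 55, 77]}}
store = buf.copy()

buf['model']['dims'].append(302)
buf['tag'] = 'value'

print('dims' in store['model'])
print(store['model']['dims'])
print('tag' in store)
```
True
[220, 55, 77, 302]
False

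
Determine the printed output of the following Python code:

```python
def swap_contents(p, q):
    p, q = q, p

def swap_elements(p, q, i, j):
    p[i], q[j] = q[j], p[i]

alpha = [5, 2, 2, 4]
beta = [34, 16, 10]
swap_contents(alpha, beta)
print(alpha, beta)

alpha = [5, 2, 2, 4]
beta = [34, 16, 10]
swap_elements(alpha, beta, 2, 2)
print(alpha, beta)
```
[5, 2, 2, 4] [34, 16, 10]
[5, 2, 10, 4] [34, 16, 2]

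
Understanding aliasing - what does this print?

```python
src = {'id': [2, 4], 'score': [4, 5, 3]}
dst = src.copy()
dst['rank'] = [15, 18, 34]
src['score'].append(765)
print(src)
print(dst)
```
{'id': [2, 4], 'score': [4, 5, 3, 765]}
{'id': [2, 4], 'score': [4, 5, 3, 765], 'rank': [15, 18, 34]}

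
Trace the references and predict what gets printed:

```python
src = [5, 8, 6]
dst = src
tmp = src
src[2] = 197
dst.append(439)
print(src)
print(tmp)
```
[5, 8, 197, 439]
[5, 8, 197, 439]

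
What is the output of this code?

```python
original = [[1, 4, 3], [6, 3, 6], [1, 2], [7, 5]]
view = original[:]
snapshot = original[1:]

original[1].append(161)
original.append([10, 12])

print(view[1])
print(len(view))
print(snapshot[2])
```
[6, 3, 6, 161]
4
[7, 5]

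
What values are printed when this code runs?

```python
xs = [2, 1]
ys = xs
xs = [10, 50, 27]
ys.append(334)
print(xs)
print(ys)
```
[10, 50, 27]
[2, 1, 334]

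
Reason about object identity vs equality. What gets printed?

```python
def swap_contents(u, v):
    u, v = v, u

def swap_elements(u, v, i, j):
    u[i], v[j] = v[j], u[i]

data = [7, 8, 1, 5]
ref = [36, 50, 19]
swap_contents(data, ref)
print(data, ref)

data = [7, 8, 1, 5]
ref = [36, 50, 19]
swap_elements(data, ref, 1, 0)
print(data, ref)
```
[7, 8, 1, 5] [36, 50, 19]
[7, 36, 1, 5] [8, 50, 19]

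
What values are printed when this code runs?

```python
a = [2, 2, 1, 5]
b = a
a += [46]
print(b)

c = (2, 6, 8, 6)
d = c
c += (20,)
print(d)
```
[2, 2, 1, 5, 46]
(2, 6, 8, 6)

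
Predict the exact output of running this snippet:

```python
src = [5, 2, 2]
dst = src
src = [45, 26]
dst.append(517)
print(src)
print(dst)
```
[45, 26]
[5, 2, 2, 517]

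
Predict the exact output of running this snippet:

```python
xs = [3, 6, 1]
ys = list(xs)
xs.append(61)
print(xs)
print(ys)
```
[3, 6, 1, 61]
[3, 6, 1]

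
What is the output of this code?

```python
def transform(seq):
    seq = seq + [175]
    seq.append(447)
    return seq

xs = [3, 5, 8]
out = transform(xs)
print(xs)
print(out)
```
[3, 5, 8]
[3, 5, 8, 175, 447]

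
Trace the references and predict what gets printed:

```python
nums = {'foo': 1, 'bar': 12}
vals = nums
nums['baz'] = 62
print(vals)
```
{'foo': 1, 'bar': 12, 'baz': 62}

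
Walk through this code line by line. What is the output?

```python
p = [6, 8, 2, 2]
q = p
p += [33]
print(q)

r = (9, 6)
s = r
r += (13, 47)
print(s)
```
[6, 8, 2, 2, 33]
(9, 6)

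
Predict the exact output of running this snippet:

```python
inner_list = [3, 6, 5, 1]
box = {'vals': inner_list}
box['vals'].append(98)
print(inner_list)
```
[3, 6, 5, 1, 98]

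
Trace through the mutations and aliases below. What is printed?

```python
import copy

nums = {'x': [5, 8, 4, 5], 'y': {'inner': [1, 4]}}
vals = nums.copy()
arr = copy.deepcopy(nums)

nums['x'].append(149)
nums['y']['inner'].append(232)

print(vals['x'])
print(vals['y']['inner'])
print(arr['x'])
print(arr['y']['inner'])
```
[5, 8, 4, 5, 149]
[1, 4, 232]
[5, 8, 4, 5]
[1, 4]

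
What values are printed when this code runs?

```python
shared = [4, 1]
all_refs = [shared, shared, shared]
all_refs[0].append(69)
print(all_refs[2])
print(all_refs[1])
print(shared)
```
[4, 1, 69]
[4, 1, 69]
[4, 1, 69]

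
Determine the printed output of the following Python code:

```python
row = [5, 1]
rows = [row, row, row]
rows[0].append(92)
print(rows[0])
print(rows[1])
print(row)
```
[5, 1, 92]
[5, 1, 92]
[5, 1, 92]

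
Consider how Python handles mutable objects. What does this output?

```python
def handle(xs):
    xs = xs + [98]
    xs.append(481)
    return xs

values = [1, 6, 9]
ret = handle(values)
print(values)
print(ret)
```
[1, 6, 9]
[1, 6, 9, 98, 481]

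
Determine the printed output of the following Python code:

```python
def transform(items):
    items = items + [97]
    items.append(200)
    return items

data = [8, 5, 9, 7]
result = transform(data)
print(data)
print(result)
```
[8, 5, 9, 7]
[8, 5, 9, 7, 97, 200]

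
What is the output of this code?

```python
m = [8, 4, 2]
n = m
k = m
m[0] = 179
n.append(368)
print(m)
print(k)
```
[179, 4, 2, 368]
[179, 4, 2, 368]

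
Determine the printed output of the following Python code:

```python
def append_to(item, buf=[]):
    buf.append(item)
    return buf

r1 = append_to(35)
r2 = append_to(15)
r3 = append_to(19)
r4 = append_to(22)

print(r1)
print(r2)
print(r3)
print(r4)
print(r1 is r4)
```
[35, 15, 19, 22]
[35, 15, 19, 22]
[35, 15, 19, 22]
[35, 15, 19, 22]
True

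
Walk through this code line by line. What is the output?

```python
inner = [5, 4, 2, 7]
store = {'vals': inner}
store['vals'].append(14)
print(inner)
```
[5, 4, 2, 7, 14]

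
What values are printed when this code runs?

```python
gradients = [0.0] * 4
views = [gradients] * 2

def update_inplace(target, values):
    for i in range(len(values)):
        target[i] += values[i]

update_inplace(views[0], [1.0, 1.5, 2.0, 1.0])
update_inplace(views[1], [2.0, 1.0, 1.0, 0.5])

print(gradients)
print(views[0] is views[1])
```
[3.0, 2.5, 3.0, 1.5]
True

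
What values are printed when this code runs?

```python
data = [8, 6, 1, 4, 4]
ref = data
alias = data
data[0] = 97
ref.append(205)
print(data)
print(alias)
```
[97, 6, 1, 4, 4, 205]
[97, 6, 1, 4, 4, 205]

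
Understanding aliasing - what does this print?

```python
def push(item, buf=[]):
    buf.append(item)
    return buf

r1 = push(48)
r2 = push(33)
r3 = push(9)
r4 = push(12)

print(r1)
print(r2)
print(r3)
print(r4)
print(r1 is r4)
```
[48, 33, 9, 12]
[48, 33, 9, 12]
[48, 33, 9, 12]
[48, 33, 9, 12]
True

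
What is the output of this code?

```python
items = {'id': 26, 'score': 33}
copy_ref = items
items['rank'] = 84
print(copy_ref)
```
{'id': 26, 'score': 33, 'rank': 84}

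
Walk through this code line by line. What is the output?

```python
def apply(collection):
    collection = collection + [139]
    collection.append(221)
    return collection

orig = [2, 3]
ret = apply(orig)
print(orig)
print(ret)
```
[2, 3]
[2, 3, 139, 221]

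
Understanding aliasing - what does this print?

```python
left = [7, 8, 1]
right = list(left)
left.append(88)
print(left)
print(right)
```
[7, 8, 1, 88]
[7, 8, 1]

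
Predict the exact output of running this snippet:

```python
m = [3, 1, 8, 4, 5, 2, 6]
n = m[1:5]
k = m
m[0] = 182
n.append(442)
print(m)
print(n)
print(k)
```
[182, 1, 8, 4, 5, 2, 6]
[1, 8, 4, 5, 442]
[182, 1, 8, 4, 5, 2, 6]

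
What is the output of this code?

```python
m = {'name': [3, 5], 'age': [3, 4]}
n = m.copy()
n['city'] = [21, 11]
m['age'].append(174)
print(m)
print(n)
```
{'name': [3, 5], 'age': [3, 4, 174]}
{'name': [3, 5], 'age': [3, 4, 174], 'city': [21, 11]}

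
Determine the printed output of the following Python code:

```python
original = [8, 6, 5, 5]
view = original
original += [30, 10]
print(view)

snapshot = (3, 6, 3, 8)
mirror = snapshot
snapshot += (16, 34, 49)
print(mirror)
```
[8, 6, 5, 5, 30, 10]
(3, 6, 3, 8)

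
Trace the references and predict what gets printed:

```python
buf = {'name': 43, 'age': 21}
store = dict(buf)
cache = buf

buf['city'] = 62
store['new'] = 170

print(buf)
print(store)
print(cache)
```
{'name': 43, 'age': 21, 'city': 62}
{'name': 43, 'age': 21, 'new': 170}
{'name': 43, 'age': 21, 'city': 62}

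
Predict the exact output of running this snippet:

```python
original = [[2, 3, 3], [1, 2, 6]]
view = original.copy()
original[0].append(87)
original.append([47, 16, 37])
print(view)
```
[[2, 3, 3, 87], [1, 2, 6]]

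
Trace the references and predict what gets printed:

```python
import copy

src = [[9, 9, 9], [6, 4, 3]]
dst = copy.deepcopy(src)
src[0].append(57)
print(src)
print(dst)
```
[[9, 9, 9, 57], [6, 4, 3]]
[[9, 9, 9], [6, 4, 3]]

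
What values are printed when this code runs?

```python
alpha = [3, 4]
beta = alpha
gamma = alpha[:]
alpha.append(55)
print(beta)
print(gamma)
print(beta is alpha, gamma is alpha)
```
[3, 4, 55]
[3, 4]
True False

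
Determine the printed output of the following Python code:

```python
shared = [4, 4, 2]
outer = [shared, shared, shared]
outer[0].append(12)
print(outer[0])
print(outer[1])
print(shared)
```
[4, 4, 2, 12]
[4, 4, 2, 12]
[4, 4, 2, 12]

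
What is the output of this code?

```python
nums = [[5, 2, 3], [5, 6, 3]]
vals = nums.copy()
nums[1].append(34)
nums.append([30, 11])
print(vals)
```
[[5, 2, 3], [5, 6, 3, 34]]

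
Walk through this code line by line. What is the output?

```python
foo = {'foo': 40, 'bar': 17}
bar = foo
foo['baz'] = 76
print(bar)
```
{'foo': 40, 'bar': 17, 'baz': 76}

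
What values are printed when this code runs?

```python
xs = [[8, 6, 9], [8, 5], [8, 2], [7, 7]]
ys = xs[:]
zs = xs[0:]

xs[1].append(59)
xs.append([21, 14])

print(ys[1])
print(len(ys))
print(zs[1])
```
[8, 5, 59]
4
[8, 5, 59]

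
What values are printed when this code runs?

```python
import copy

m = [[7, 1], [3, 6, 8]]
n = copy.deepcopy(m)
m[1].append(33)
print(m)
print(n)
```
[[7, 1], [3, 6, 8, 33]]
[[7, 1], [3, 6, 8]]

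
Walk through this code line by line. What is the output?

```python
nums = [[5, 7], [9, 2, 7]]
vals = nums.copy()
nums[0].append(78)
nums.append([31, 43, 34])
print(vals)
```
[[5, 7, 78], [9, 2, 7]]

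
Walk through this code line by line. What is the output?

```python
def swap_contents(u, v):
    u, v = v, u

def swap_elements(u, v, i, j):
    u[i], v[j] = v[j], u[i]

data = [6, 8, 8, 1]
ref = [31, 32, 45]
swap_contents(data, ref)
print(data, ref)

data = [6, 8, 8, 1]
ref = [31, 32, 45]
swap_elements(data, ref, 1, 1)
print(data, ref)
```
[6, 8, 8, 1] [31, 32, 45]
[6, 32, 8, 1] [31, 8, 45]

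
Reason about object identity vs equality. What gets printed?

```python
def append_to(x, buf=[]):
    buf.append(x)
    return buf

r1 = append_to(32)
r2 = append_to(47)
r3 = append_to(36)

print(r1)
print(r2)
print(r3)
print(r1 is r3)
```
[32, 47, 36]
[32, 47, 36]
[32, 47, 36]
True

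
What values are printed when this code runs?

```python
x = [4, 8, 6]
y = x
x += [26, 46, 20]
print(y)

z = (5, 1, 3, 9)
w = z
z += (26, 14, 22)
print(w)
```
[4, 8, 6, 26, 46, 20]
(5, 1, 3, 9)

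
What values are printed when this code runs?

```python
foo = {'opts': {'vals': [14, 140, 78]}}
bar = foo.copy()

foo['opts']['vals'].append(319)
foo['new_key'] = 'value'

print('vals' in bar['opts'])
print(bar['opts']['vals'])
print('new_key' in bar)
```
True
[14, 140, 78, 319]
False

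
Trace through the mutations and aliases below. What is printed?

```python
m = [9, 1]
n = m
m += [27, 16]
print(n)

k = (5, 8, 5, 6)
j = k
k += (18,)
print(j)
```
[9, 1, 27, 16]
(5, 8, 5, 6)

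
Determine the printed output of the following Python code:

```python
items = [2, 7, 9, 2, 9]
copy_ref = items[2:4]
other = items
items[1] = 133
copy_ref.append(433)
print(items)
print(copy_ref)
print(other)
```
[2, 133, 9, 2, 9]
[9, 2, 433]
[2, 133, 9, 2, 9]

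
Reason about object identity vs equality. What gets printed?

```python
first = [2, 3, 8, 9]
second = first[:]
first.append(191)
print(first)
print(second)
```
[2, 3, 8, 9, 191]
[2, 3, 8, 9]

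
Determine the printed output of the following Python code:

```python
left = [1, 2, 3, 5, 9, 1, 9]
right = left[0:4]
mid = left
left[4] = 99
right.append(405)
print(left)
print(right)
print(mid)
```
[1, 2, 3, 5, 99, 1, 9]
[1, 2, 3, 5, 405]
[1, 2, 3, 5, 99, 1, 9]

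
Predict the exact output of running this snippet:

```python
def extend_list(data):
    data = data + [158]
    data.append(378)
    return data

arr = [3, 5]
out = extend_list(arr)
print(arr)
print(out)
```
[3, 5]
[3, 5, 158, 378]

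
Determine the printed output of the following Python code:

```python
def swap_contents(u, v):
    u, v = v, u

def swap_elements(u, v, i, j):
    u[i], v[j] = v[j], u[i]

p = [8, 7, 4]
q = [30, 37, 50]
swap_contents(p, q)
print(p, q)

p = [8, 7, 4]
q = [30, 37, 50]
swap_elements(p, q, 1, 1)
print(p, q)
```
[8, 7, 4] [30, 37, 50]
[8, 37, 4] [30, 7, 50]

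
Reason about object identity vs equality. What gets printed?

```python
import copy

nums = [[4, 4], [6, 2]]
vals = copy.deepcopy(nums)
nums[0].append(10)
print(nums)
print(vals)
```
[[4, 4, 10], [6, 2]]
[[4, 4], [6, 2]]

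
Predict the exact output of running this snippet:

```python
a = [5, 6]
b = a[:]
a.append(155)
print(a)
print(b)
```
[5, 6, 155]
[5, 6]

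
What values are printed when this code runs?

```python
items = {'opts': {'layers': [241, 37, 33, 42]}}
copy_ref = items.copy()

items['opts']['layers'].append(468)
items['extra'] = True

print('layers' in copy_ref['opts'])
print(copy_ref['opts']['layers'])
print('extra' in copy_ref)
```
True
[241, 37, 33, 42, 468]
False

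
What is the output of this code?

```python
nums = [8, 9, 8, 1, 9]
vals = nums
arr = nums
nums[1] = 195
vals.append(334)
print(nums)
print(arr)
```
[8, 195, 8, 1, 9, 334]
[8, 195, 8, 1, 9, 334]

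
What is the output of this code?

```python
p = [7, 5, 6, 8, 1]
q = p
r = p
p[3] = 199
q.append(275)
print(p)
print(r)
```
[7, 5, 6, 199, 1, 275]
[7, 5, 6, 199, 1, 275]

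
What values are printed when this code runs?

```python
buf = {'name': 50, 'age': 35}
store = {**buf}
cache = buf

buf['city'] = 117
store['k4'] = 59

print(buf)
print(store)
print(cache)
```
{'name': 50, 'age': 35, 'city': 117}
{'name': 50, 'age': 35, 'k4': 59}
{'name': 50, 'age': 35, 'city': 117}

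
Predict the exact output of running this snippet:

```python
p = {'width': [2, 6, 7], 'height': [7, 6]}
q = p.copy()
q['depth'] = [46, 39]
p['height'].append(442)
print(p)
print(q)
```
{'width': [2, 6, 7], 'height': [7, 6, 442]}
{'width': [2, 6, 7], 'height': [7, 6, 442], 'depth': [46, 39]}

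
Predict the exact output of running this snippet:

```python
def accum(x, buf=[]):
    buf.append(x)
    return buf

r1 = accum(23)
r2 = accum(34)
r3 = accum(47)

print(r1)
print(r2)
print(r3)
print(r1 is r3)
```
[23, 34, 47]
[23, 34, 47]
[23, 34, 47]
True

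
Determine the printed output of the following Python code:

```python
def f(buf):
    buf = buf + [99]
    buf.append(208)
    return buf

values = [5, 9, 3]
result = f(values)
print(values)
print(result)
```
[5, 9, 3]
[5, 9, 3, 99, 208]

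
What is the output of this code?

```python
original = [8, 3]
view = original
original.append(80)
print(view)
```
[8, 3, 80]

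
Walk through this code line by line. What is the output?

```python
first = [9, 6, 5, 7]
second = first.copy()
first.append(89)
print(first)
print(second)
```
[9, 6, 5, 7, 89]
[9, 6, 5, 7]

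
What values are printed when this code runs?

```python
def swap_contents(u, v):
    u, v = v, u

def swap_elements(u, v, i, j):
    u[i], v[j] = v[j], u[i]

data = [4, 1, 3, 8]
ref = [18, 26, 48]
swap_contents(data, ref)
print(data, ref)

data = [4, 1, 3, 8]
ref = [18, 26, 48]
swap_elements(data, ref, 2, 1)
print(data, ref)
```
[4, 1, 3, 8] [18, 26, 48]
[4, 1, 26, 8] [18, 3, 48]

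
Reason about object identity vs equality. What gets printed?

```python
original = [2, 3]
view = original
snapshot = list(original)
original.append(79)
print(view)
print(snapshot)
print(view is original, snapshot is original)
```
[2, 3, 79]
[2, 3]
True False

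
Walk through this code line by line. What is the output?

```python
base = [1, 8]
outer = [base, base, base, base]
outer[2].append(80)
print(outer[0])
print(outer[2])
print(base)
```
[1, 8, 80]
[1, 8, 80]
[1, 8, 80]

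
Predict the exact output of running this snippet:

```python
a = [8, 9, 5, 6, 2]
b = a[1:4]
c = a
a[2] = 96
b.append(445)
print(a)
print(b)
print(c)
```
[8, 9, 96, 6, 2]
[9, 5, 6, 445]
[8, 9, 96, 6, 2]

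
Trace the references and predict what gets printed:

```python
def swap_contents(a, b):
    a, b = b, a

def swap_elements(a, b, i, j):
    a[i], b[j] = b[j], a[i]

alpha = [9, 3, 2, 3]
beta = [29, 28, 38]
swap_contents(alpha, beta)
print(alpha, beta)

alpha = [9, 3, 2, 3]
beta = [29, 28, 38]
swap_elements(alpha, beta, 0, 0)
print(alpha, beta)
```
[9, 3, 2, 3] [29, 28, 38]
[29, 3, 2, 3] [9, 28, 38]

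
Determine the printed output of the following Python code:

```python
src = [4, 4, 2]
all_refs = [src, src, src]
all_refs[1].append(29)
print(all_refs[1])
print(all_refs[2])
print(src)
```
[4, 4, 2, 29]
[4, 4, 2, 29]
[4, 4, 2, 29]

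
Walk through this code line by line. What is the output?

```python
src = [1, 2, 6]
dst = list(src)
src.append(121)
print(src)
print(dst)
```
[1, 2, 6, 121]
[1, 2, 6]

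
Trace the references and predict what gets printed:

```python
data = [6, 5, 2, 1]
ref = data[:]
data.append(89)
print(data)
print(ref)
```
[6, 5, 2, 1, 89]
[6, 5, 2, 1]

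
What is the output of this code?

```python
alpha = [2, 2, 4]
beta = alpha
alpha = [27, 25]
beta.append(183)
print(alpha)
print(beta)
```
[27, 25]
[2, 2, 4, 183]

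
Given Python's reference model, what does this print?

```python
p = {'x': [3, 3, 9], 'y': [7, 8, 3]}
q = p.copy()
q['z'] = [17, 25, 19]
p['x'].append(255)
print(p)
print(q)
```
{'x': [3, 3, 9, 255], 'y': [7, 8, 3]}
{'x': [3, 3, 9, 255], 'y': [7, 8, 3], 'z': [17, 25, 19]}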